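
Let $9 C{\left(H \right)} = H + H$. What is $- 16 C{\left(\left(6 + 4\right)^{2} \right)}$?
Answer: $- \frac{3200}{9} \approx -355.56$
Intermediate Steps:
$C{\left(H \right)} = \frac{2 H}{9}$ ($C{\left(H \right)} = \frac{H + H}{9} = \frac{2 H}{9}$)
$- 16 C{\left(\left(6 + 4\right)^{2} \right)} = - 16 \frac{2 \left(6 + 4\right)^{2}}{9} = - 16 \frac{2 \cdot 10^{2}}{9} = - 16 \cdot \frac{2}{9} \cdot 100 = \left(-16\right) \frac{200}{9} = - \frac{3200}{9}$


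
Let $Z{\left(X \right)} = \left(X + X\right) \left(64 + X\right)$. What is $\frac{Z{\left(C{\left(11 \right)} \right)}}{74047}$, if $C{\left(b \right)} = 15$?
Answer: $\frac{2370}{74047} \approx 0.032007$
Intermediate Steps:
$Z{\left(X \right)} = 2 X \left(64 + X\right)$
$\frac{Z{\left(C{\left(11 \right)} \right)}}{74047} = \frac{2 \cdot 15 \left(64 + 15\right)}{74047} = 2 \cdot 15 \cdot 79 \cdot \frac{1}{74047} = 2370 \cdot \frac{1}{74047} = \frac{2370}{74047}$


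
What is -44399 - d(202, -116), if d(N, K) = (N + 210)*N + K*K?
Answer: -141079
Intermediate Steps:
d(N, K) = K² + N*(210 + N) (d(N, K) = (210 + N)*N + K² = N*(210 + N) + K² = K² + N*(210 + N))
-44399 - d(202, -116) = -44399 - ((-116)² + 202² + 210*202) = -44399 - (13456 + 40804 + 42420) = -44399 - 1*96680 = -44399 - 96680 = -141079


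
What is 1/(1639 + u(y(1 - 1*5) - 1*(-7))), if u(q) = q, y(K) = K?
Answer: 1/1642 ≈ 0.00060901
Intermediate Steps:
1/(1639 + u(y(1 - 1*5) - 1*(-7))) = 1/(1639 + ((1 - 1*5) - 1*(-7))) = 1/(1639 + ((1 - 5) + 7)) = 1/(1639 + (-4 + 7)) = 1/(1639 + 3) = 1/1642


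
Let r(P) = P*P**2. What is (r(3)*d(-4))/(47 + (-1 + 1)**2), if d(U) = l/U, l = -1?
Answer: 27/188 ≈ 0.14362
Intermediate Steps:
d(U) = -1/U
r(P) = P**3
(r(3)*d(-4))/(47 + (-1 + 1)**2) = (3**3*(-1/(-4)))/(47 + (-1 + 1)**2) = (27*(-1*(-1/4)))/(47 + 0**2) = (27*(1/4))/(47 + 0) = (27/4)/47 = (27/4)*(1/47) = 27/188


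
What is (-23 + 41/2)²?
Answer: 25/4 ≈ 6.2500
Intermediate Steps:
(-23 + 41/2)² = (-5/2)² = 25/4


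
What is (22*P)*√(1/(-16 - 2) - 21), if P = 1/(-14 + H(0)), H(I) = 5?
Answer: -11*I*√758/27 ≈ -11.217*I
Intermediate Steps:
P = -⅑ (P = 1/(-14 + 5) = 1/(-9) = -⅑ ≈ -0.11111)
(22*P)*√(1/(-16 - 2) - 21) = (22*(-⅑))*√(1/(-16 - 2) - 21) = -22*√(1/(-18) - 21)/9 = -22*√(-1/18 - 21)/9 = -11*I*√758/27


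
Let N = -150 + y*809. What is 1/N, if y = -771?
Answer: -1/623889 ≈ -1.6028e-6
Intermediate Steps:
N = -623889 (N = -150 - 771*809 = -150 - 623739 = -623889)
1/N = 1/(-623889) = -1/623889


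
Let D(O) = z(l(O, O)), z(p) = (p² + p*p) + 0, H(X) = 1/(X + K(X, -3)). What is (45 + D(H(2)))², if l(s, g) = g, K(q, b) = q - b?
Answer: 4870849/2401 ≈ 2028.7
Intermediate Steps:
H(X) = 1/(3 + 2*X) (H(X) = 1/(X + (X - 1*(-3))) = 1/(X + (X + 3)) = 1/(X + (3 + X)) = 1/(3 + 2*X))
z(p) = 2*p² (z(p) = (p² + p²) + 0 = 2*p² + 0 = 2*p²)
D(O) = 2*O²
(45 + D(H(2)))² = (45 + 2*(1/(3 + 2*2))²)² = (45 + 2*(1/(3 + 4))²)² = (45 + 2*(1/7)²)² = (45 + 2*(⅐)²)² = (45 + 2*(1/49))² = (45 + 2/49)² = (2207/49)² = 4870849/2401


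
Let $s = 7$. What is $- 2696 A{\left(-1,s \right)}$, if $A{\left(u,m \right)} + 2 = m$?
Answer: $-13480$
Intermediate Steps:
$A{\left(u,m \right)} = -2 + m$
$- 2696 A{\left(-1,s \right)} = - 2696 \left(-2 + 7\right) = \left(-2696\right) 5 = -13480$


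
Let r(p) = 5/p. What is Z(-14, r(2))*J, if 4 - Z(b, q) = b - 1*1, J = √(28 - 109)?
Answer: 171*I ≈ 171.0*I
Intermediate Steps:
J = 9*I (J = √(-81) = 9*I ≈ 9.0*I)
Z(b, q) = 5 - b (Z(b, q) = 4 - (b - 1*1) = 4 - (b - 1) = 4 - (-1 + b) = 4 + (1 - b) = 5 - b)
Z(-14, r(2))*J = (5 - 1*(-14))*(9*I) = (5 + 14)*(9*I) = 19*(9*I) = 171*I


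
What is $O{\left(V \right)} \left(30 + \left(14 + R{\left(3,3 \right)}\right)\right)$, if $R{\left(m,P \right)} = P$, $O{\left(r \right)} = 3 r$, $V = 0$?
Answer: $0$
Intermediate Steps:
$O{\left(V \right)} \left(30 + \left(14 + R{\left(3,3 \right)}\right)\right) = 3 \cdot 0 \left(30 + \left(14 + 3\right)\right) = 0 \left(30 + 17\right) = 0 \cdot 47 = 0$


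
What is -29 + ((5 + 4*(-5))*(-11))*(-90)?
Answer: -14879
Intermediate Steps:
-29 + ((5 + 4*(-5))*(-11))*(-90) = -29 + ((5 - 20)*(-11))*(-90) = -29 - 15*(-11)*(-90) = -29 + 165*(-90) = -29 - 14850 = -14879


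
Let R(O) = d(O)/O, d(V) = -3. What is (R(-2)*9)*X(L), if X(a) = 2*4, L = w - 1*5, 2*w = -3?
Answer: 108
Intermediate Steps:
w = -3/2 (w = (½)*(-3) = -3/2 ≈ -1.5000)
R(O) = -3/O
L = -13/2 (L = -3/2 - 1*5 = -3/2 - 5 = -13/2 ≈ -6.5000)
X(a) = 8
(R(-2)*9)*X(L) = (-3/(-2)*9)*8 = (-3*(-½)*9)*8 = ((3/2)*9)*8 = (27/2)*8 = 108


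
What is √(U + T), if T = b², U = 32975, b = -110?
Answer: 5*√1803 ≈ 212.31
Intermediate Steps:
T = 12100 (T = (-110)² = 12100)
√(U + T) = √(32975 + 12100) = √45075 = 5*√1803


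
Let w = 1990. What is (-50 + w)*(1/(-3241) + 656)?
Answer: 4124624300/3241 ≈ 1.2726e+6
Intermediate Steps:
(-50 + w)*(1/(-3241) + 656) = (-50 + 1990)*(1/(-3241) + 656) = 1940*(-1/3241 + 656) = 1940*(2126095/3241) = 4124624300/3241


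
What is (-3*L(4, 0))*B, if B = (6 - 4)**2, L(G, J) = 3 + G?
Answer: -84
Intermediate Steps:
B = 4 (B = 2**2 = 4)
(-3*L(4, 0))*B = -3*(3 + 4)*4 = -3*7*4 = -21*4 = -84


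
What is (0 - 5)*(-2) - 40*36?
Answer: -1430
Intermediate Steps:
(0 - 5)*(-2) - 40*36 = -5*(-2) - 1440 = 10 - 1440 = -1430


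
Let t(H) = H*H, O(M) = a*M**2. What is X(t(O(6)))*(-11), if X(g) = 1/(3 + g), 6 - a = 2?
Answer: -11/20739 ≈ -0.00053040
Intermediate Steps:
a = 4 (a = 6 - 1*2 = 6 - 2 = 4)
O(M) = 4*M**2
t(H) = H**2
X(t(O(6)))*(-11) = -11/(3 + (4*6**2)**2) = -11/(3 + (4*36)**2) = -11/(3 + 144**2) = -11/(3 + 20736) = -11/20739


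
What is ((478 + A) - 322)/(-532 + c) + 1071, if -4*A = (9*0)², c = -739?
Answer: 1361085/1271 ≈ 1070.9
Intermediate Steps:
A = 0 (A = -(9*0)²/4 = -¼*0² = -¼*0 = 0)
((478 + A) - 322)/(-532 + c) + 1071 = ((478 + 0) - 322)/(-532 - 739) + 1071 = (478 - 322)/(-1271) + 1071 = -1/1271*156 + 1071 = -156/1271 + 1071 = 1361085/1271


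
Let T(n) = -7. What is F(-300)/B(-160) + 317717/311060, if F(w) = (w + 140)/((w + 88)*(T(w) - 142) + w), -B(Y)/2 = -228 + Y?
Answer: 120530567489/118005899020 ≈ 1.0214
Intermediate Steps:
B(Y) = 456 - 2*Y (B(Y) = -2*(-228 + Y) = 456 - 2*Y)
F(w) = (140 + w)/(-13112 - 148*w) (F(w) = (w + 140)/((w + 88)*(-7 - 142) + w) = (140 + w)/((88 + w)*(-149) + w) = (140 + w)/((-13112 - 149*w) + w) = (140 + w)/(-13112 - 148*w))
F(-300)/B(-160) + 317717/311060 = ((-140 - 1*(-300))/(4*(3278 + 37*(-300))))/(456 - 2*(-160)) + 317717/311060 = ((-140 + 300)/(4*(3278 - 11100)))/(456 + 320) + 317717*(1/311060) = ((1/4)*160/(-7822))/776 + 317717/311060 = ((1/4)*(-1/7822)*160)*(1/776) + 317717/311060 = -20/3911*1/776 + 317717/311060 = -5/758734 + 317717/311060 = 120530567489/118005899020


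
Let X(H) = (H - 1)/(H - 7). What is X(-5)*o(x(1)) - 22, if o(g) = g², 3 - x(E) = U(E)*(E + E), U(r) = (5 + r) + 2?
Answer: 125/2 ≈ 62.500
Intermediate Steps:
U(r) = 7 + r
x(E) = 3 - 2*E*(7 + E) (x(E) = 3 - (7 + E)*(E + E) = 3 - (7 + E)*2*E = 3 - 2*E*(7 + E))
X(H) = (-1 + H)/(-7 + H)
X(-5)*o(x(1)) - 22 = ((-1 - 5)/(-7 - 5))*(3 - 2*1*(7 + 1))² - 22 = (-6/(-12))*(3 - 2*1*8)² - 22 = (-1/12*(-6))*(3 - 16)² - 22 = (½)*(-13)² - 22 = (½)*169 - 22 = 169/2 - 22 = 125/2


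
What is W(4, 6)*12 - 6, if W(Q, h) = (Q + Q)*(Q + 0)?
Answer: 378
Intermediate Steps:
W(Q, h) = 2*Q**2 (W(Q, h) = (2*Q)*Q = 2*Q**2)
W(4, 6)*12 - 6 = (2*4**2)*12 - 6 = (2*16)*12 - 6 = 32*12 - 6 = 384 - 6 = 378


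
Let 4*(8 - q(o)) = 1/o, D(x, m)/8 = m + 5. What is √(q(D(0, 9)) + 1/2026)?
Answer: √25738933073/56728 ≈ 2.8281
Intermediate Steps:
D(x, m) = 40 + 8*m (D(x, m) = 8*(m + 5) = 8*(5 + m) = 40 + 8*m)
q(o) = 8 - 1/(4*o)
√(q(D(0, 9)) + 1/2026) = √((8 - 1/(4*(40 + 8*9))) + 1/2026) = √((8 - 1/(4*(40 + 72))) + 1/2026) = √((8 - ¼/112) + 1/2026) = √((8 - ¼*1/112) + 1/2026) = √((8 - 1/448) + 1/2026) = √(3583/448 + 1/2026) = √(3629803/453824) = √25738933073/56728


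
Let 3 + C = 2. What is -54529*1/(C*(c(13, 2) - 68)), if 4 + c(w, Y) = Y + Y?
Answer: -54529/68 ≈ -801.90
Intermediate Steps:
C = -1 (C = -3 + 2 = -1)
c(w, Y) = -4 + 2*Y (c(w, Y) = -4 + (Y + Y) = -4 + 2*Y)
-54529*1/(C*(c(13, 2) - 68)) = -54529*(-1/((-4 + 2*2) - 68)) = -54529*(-1/((-4 + 4) - 68)) = -54529*(-1/(0 - 68)) = -54529/((-68*(-1))) = -54529/68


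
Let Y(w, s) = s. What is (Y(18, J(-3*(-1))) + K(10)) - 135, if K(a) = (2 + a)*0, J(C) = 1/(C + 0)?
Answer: -404/3 ≈ -134.67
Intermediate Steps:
J(C) = 1/C
K(a) = 0
(Y(18, J(-3*(-1))) + K(10)) - 135 = (1/(-3*(-1)) + 0) - 135 = (1/3 + 0) - 135 = (⅓ + 0) - 135 = ⅓ - 135 = -404/3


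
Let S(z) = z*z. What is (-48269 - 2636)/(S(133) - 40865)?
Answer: 50905/23176 ≈ 2.1965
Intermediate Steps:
S(z) = z²
(-48269 - 2636)/(S(133) - 40865) = (-48269 - 2636)/(133² - 40865) = -50905/(17689 - 40865) = -50905/(-23176) = -50905*(-1/23176) = 50905/23176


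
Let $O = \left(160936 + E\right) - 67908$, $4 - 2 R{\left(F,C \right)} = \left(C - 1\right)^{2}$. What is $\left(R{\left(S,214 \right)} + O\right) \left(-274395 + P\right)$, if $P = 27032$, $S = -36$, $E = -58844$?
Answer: $- \frac{5690091089}{2} \approx -2.845 \cdot 10^{9}$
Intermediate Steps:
$R{\left(F,C \right)} = 2 - \frac{\left(-1 + C\right)^{2}}{2}$ ($R{\left(F,C \right)} = 2 - \frac{\left(C - 1\right)^{2}}{2} = 2 - \frac{\left(-1 + C\right)^{2}}{2}$)
$O = 34184$ ($O = \left(160936 - 58844\right) - 67908 = 102092 - 67908 = 34184$)
$\left(R{\left(S,214 \right)} + O\right) \left(-274395 + P\right) = \left(\left(2 - \frac{\left(-1 + 214\right)^{2}}{2}\right) + 34184\right) \left(-274395 + 27032\right) = \left(\left(2 - \frac{213^{2}}{2}\right) + 34184\right) \left(-247363\right) = \left(\left(2 - \frac{45369}{2}\right) + 34184\right) \left(-247363\right) = \left(- \frac{45365}{2} + 34184\right) \left(-247363\right) = \frac{23003}{2} \left(-247363\right) = - \frac{5690091089}{2}$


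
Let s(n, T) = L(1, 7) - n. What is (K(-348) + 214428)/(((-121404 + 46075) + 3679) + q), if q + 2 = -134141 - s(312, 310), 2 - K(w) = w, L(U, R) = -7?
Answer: -107389/102737 ≈ -1.0453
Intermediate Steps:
K(w) = 2 - w
s(n, T) = -7 - n
q = -133824 (q = -2 + (-134141 - (-7 - 1*312)) = -2 + (-134141 - (-7 - 312)) = -2 + (-134141 - 1*(-319)) = -2 + (-134141 + 319) = -2 - 133822 = -133824)
(K(-348) + 214428)/(((-121404 + 46075) + 3679) + q) = ((2 - 1*(-348)) + 214428)/(((-121404 + 46075) + 3679) - 133824) = ((2 + 348) + 214428)/((-75329 + 3679) - 133824) = (350 + 214428)/(-71650 - 133824) = 214778/(-205474) = 214778*(-1/205474) = -107389/102737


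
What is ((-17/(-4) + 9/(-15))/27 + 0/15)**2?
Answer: 5329/291600 ≈ 0.018275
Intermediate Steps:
((-17/(-4) + 9/(-15))/27 + 0/15)**2 = ((-17*(-1/4) + 9*(-1/15))*(1/27) + 0*(1/15))**2 = ((17/4 - 3/5)*(1/27) + 0)**2 = ((73/20)*(1/27) + 0)**2 = (73/540 + 0)**2 = (73/540)**2 = 5329/291600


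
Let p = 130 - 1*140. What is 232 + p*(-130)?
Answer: 1532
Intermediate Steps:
p = -10 (p = 130 - 140 = -10)
232 + p*(-130) = 232 - 10*(-130) = 232 + 1300 = 1532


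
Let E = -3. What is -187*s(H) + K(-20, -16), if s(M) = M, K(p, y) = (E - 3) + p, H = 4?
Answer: -774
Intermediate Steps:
K(p, y) = -6 + p (K(p, y) = (-3 - 3) + p = -6 + p)
-187*s(H) + K(-20, -16) = -187*4 + (-6 - 20) = -748 - 26 = -774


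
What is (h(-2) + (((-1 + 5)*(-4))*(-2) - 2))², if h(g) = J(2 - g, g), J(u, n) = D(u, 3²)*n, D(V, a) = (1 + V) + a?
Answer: 4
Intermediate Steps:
D(V, a) = 1 + V + a
J(u, n) = n*(10 + u) (J(u, n) = (1 + u + 3²)*n = (1 + u + 9)*n = (10 + u)*n = n*(10 + u))
h(g) = g*(12 - g) (h(g) = g*(10 + (2 - g)) = g*(12 - g))
(h(-2) + (((-1 + 5)*(-4))*(-2) - 2))² = (-2*(12 - 1*(-2)) + (((-1 + 5)*(-4))*(-2) - 2))² = (-2*(12 + 2) + ((4*(-4))*(-2) - 2))² = (-2*14 + (-16*(-2) - 2))² = (-28 + (32 - 2))² = (-28 + 30)² = 2² = 4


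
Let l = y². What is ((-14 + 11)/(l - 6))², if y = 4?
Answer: 9/100 ≈ 0.090000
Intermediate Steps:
l = 16 (l = 4² = 16)
((-14 + 11)/(l - 6))² = ((-14 + 11)/(16 - 6))² = (-3/10)² = 9/100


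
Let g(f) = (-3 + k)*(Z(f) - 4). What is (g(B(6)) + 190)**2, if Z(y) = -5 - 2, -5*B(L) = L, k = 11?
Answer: 10404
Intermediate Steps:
B(L) = -L/5
Z(y) = -7
g(f) = -88 (g(f) = (-3 + 11)*(-7 - 4) = 8*(-11) = -88)
(g(B(6)) + 190)**2 = (-88 + 190)**2 = 102**2 = 10404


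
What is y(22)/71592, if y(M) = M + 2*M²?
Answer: 165/11932 ≈ 0.013828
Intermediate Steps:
y(22)/71592 = (22*(1 + 2*22))/71592 = (22*(1 + 44))*(1/71592) = (22*45)*(1/71592) = 990*(1/71592) = 165/11932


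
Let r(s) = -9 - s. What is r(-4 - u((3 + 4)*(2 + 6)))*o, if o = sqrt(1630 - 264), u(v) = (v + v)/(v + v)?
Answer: -4*sqrt(1366) ≈ -147.84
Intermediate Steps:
u(v) = 1 (u(v) = (2*v)/((2*v)) = (2*v)*(1/(2*v)) = 1)
o = sqrt(1366) ≈ 36.959
r(-4 - u((3 + 4)*(2 + 6)))*o = (-9 - (-4 - 1*1))*sqrt(1366) = (-9 - (-4 - 1))*sqrt(1366) = (-9 - 1*(-5))*sqrt(1366) = (-9 + 5)*sqrt(1366) = -4*sqrt(1366)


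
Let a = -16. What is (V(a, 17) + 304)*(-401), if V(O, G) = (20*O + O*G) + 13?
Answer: 110275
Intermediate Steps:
V(O, G) = 13 + 20*O + G*O (V(O, G) = (20*O + G*O) + 13 = 13 + 20*O + G*O)
(V(a, 17) + 304)*(-401) = ((13 + 20*(-16) + 17*(-16)) + 304)*(-401) = ((13 - 320 - 272) + 304)*(-401) = (-579 + 304)*(-401) = -275*(-401) = 110275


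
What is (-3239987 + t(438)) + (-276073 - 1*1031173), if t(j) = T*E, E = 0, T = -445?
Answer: -4547233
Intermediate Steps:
t(j) = 0 (t(j) = -445*0 = 0)
(-3239987 + t(438)) + (-276073 - 1*1031173) = (-3239987 + 0) + (-276073 - 1*1031173) = -3239987 + (-276073 - 1031173) = -3239987 - 1307246 = -4547233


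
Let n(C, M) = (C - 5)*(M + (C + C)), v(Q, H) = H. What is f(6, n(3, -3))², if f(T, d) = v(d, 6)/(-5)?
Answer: 36/25 ≈ 1.4400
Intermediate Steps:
n(C, M) = (-5 + C)*(M + 2*C)
f(T, d) = -6/5 (f(T, d) = 6/(-5) = -⅕*6 = -6/5)
f(6, n(3, -3))² = (-6/5)² = 36/25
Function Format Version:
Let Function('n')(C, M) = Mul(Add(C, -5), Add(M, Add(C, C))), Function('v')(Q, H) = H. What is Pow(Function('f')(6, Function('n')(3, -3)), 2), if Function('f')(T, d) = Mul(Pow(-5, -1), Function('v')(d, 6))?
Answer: Rational(36, 25) ≈ 1.4400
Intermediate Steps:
Function('n')(C, M) = Mul(Add(-5, C), Add(M, Mul(2, C)))
Function('f')(T, d) = Rational(-6, 5) (Function('f')(T, d) = Mul(Pow(-5, -1), 6) = Mul(Rational(-1, 5), 6) = Rational(-6, 5))
Pow(Function('f')(6, Function('n')(3, -3)), 2) = Pow(Rational(-6, 5), 2) = Rational(36, 25)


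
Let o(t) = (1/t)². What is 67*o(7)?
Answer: 67/49 ≈ 1.3673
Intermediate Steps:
o(t) = t⁻²
67*o(7) = 67/7² = 67*(1/49) = 67/49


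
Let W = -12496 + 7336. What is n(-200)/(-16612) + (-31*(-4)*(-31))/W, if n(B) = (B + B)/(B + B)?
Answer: 7981421/10714740 ≈ 0.74490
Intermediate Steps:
n(B) = 1 (n(B) = (2*B)/((2*B)) = (2*B)*(1/(2*B)) = 1)
W = -5160
n(-200)/(-16612) + (-31*(-4)*(-31))/W = 1/(-16612) + (-31*(-4)*(-31))/(-5160) = 1*(-1/16612) + (124*(-31))*(-1/5160) = -1/16612 - 3844*(-1/5160) = -1/16612 + 961/1290 = 7981421/10714740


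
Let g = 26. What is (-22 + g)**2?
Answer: 16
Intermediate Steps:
(-22 + g)**2 = (-22 + 26)**2 = 4**2 = 16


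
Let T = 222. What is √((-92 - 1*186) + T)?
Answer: 2*I*√14 ≈ 7.4833*I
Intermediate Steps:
√((-92 - 1*186) + T) = √((-92 - 1*186) + 222) = √((-92 - 186) + 222) = √(-278 + 222) = √(-56) = 2*I*√14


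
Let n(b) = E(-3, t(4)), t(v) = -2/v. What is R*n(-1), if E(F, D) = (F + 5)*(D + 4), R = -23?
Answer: -161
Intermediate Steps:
E(F, D) = (4 + D)*(5 + F) (E(F, D) = (5 + F)*(4 + D) = (4 + D)*(5 + F))
n(b) = 7 (n(b) = 20 + 4*(-3) + 5*(-2/4) - 2/4*(-3) = 20 - 12 + 5*(-2*1/4) - 2*1/4*(-3) = 20 - 12 + 5*(-1/2) - 1/2*(-3) = 20 - 12 - 5/2 + 3/2 = 7)
R*n(-1) = -23*7 = -161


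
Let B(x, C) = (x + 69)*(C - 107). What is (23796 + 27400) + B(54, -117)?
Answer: 23644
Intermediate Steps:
B(x, C) = (-107 + C)*(69 + x) (B(x, C) = (69 + x)*(-107 + C) = (-107 + C)*(69 + x))
(23796 + 27400) + B(54, -117) = (23796 + 27400) + (-7383 - 107*54 + 69*(-117) - 117*54) = 51196 + (-7383 - 5778 - 8073 - 6318) = 51196 - 27552 = 23644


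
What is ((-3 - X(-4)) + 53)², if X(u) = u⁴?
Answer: 42436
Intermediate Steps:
((-3 - X(-4)) + 53)² = ((-3 - 1*(-4)⁴) + 53)² = ((-3 - 1*256) + 53)² = ((-3 - 256) + 53)² = (-259 + 53)² = (-206)² = 42436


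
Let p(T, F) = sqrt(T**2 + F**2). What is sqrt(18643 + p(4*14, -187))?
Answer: sqrt(18643 + sqrt(38105)) ≈ 137.25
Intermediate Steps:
p(T, F) = sqrt(F**2 + T**2)
sqrt(18643 + p(4*14, -187)) = sqrt(18643 + sqrt((-187)**2 + (4*14)**2)) = sqrt(18643 + sqrt(34969 + 56**2)) = sqrt(18643 + sqrt(34969 + 3136)) = sqrt(18643 + sqrt(38105))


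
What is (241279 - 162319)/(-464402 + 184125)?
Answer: -78960/280277 ≈ -0.28172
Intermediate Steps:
(241279 - 162319)/(-464402 + 184125) = 78960/(-280277) = 78960*(-1/280277) = -78960/280277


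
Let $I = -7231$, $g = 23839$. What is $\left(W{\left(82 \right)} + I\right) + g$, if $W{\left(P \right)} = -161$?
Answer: $16447$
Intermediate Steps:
$\left(W{\left(82 \right)} + I\right) + g = \left(-161 - 7231\right) + 23839 = -7392 + 23839 = 16447$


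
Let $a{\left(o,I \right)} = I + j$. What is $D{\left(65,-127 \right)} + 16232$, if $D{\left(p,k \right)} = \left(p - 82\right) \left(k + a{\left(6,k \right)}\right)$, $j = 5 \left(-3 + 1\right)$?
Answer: $20720$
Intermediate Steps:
$j = -10$ ($j = 5 \left(-2\right) = -10$)
$a{\left(o,I \right)} = -10 + I$ ($a{\left(o,I \right)} = I - 10 = -10 + I$)
$D{\left(p,k \right)} = \left(-82 + p\right) \left(-10 + 2 k\right)$ ($D{\left(p,k \right)} = \left(p - 82\right) \left(k + \left(-10 + k\right)\right) = \left(-82 + p\right) \left(-10 + 2 k\right)$)
$D{\left(65,-127 \right)} + 16232 = \left(820 - -20828 - 8255 + 65 \left(-10 - 127\right)\right) + 16232 = \left(820 + 20828 - 8255 + 65 \left(-137\right)\right) + 16232 = \left(820 + 20828 - 8255 - 8905\right) + 16232 = 4488 + 16232 = 20720$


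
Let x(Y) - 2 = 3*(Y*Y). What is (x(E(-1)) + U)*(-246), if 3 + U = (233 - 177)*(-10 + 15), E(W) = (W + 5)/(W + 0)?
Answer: -80442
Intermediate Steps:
E(W) = (5 + W)/W
x(Y) = 2 + 3*Y**2 (x(Y) = 2 + 3*(Y*Y) = 2 + 3*Y**2)
U = 277 (U = -3 + (233 - 177)*(-10 + 15) = -3 + 56*5 = -3 + 280 = 277)
(x(E(-1)) + U)*(-246) = ((2 + 3*((5 - 1)/(-1))**2) + 277)*(-246) = ((2 + 3*(-1*4)**2) + 277)*(-246) = ((2 + 3*(-4)**2) + 277)*(-246) = ((2 + 3*16) + 277)*(-246) = ((2 + 48) + 277)*(-246) = (50 + 277)*(-246) = 327*(-246) = -80442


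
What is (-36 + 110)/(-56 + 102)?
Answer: 37/23 ≈ 1.6087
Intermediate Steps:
(-36 + 110)/(-56 + 102) = 74/46 = 74*(1/46) = 37/23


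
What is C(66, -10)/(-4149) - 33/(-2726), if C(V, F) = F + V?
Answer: -15739/11310174 ≈ -0.0013916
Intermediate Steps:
C(66, -10)/(-4149) - 33/(-2726) = (-10 + 66)/(-4149) - 33/(-2726) = 56*(-1/4149) - 33*(-1/2726) = -56/4149 + 33/2726 = -15739/11310174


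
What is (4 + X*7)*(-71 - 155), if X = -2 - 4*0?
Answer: 2260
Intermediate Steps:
X = -2 (X = -2 + 0 = -2)
(4 + X*7)*(-71 - 155) = (4 - 2*7)*(-71 - 155) = (4 - 14)*(-226) = -10*(-226) = 2260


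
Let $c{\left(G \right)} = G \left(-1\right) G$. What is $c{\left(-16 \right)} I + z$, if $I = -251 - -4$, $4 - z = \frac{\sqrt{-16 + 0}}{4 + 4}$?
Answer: $63236 - \frac{i}{2} \approx 63236.0 - 0.5 i$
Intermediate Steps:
$c{\left(G \right)} = - G^{2}$ ($c{\left(G \right)} = - G G = - G^{2}$)
$z = 4 - \frac{i}{2}$ ($z = 4 - \frac{\sqrt{-16 + 0}}{4 + 4} = 4 - \frac{\sqrt{-16}}{8} = 4 - 4 i \frac{1}{8} = 4 - \frac{i}{2} \approx 4.0 - 0.5 i$)
$I = -247$ ($I = -251 + 4 = -247$)
$c{\left(-16 \right)} I + z = - \left(-16\right)^{2} \left(-247\right) + \left(4 - \frac{i}{2}\right) = \left(-1\right) 256 \left(-247\right) + \left(4 - \frac{i}{2}\right) = \left(-256\right) \left(-247\right) + \left(4 - \frac{i}{2}\right) = 63232 + \left(4 - \frac{i}{2}\right) = 63236 - \frac{i}{2}$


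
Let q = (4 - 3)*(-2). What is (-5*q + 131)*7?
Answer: 987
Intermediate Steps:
q = -2 (q = 1*(-2) = -2)
(-5*q + 131)*7 = (-5*(-2) + 131)*7 = (10 + 131)*7 = 141*7 = 987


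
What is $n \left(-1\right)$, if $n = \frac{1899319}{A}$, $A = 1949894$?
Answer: $- \frac{1899319}{1949894} \approx -0.97406$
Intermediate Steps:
$n = \frac{1899319}{1949894} \approx 0.97406$
$n \left(-1\right) = \frac{1899319}{1949894} \left(-1\right) = - \frac{1899319}{1949894}$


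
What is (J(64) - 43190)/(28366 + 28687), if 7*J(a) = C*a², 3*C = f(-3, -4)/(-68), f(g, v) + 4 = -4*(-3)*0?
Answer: -15414734/20367921 ≈ -0.75681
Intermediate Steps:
f(g, v) = -4 (f(g, v) = -4 - 4*(-3)*0 = -4 + 12*0 = -4 + 0 = -4)
C = 1/51 (C = (-4/(-68))/3 = (-4*(-1/68))/3 = (⅓)*(1/17) = 1/51 ≈ 0.019608)
J(a) = a²/357 (J(a) = (a²/51)/7 = a²/357)
(J(64) - 43190)/(28366 + 28687) = ((1/357)*64² - 43190)/(28366 + 28687) = ((1/357)*4096 - 43190)/57053 = (4096/357 - 43190)*(1/57053) = -15414734/357*1/57053 = -15414734/20367921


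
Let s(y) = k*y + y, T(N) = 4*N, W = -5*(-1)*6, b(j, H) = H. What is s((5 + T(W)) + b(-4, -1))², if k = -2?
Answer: 15376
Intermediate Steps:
W = 30 (W = 5*6 = 30)
s(y) = -y (s(y) = -2*y + y = -y)
s((5 + T(W)) + b(-4, -1))² = (-((5 + 4*30) - 1))² = (-((5 + 120) - 1))² = (-(125 - 1))² = (-1*124)² = (-124)² = 15376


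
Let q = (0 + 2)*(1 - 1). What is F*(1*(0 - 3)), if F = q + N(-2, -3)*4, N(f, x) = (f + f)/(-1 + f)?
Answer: -16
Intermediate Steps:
N(f, x) = 2*f/(-1 + f) (N(f, x) = (2*f)/(-1 + f) = 2*f/(-1 + f))
q = 0 (q = 2*0 = 0)
F = 16/3 (F = 0 + (2*(-2)/(-1 - 2))*4 = 0 + (2*(-2)/(-3))*4 = 0 + (2*(-2)*(-1/3))*4 = 0 + (4/3)*4 = 0 + 16/3 = 16/3 ≈ 5.3333)
F*(1*(0 - 3)) = 16*(1*(0 - 3))/3 = 16*(1*(-3))/3 = (16/3)*(-3) = -16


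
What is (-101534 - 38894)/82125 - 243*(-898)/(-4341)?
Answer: -6176807566/118834875 ≈ -51.978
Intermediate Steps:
(-101534 - 38894)/82125 - 243*(-898)/(-4341) = -140428*1/82125 + 218214*(-1/4341) = -140428/82125 - 72738/1447 = -6176807566/118834875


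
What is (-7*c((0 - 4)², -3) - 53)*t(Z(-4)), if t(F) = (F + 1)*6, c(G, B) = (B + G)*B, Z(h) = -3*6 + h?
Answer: -27720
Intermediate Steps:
Z(h) = -18 + h
c(G, B) = B*(B + G)
t(F) = 6 + 6*F (t(F) = (1 + F)*6 = 6 + 6*F)
(-7*c((0 - 4)², -3) - 53)*t(Z(-4)) = (-(-21)*(-3 + (0 - 4)²) - 53)*(6 + 6*(-18 - 4)) = (-(-21)*(-3 + (-4)²) - 53)*(6 + 6*(-22)) = (-(-21)*(-3 + 16) - 53)*(6 - 132) = (-(-21)*13 - 53)*(-126) = (-7*(-39) - 53)*(-126) = (273 - 53)*(-126) = 220*(-126) = -27720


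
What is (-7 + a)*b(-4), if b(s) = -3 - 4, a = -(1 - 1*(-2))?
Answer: 70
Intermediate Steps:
a = -3 (a = -(1 + 2) = -1*3 = -3)
b(s) = -7
(-7 + a)*b(-4) = (-7 - 3)*(-7) = -10*(-7) = 70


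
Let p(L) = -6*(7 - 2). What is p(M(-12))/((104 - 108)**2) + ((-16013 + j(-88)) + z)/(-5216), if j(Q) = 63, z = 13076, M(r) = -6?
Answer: -3453/2608 ≈ -1.3240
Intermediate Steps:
p(L) = -30 (p(L) = -6*5 = -30)
p(M(-12))/((104 - 108)**2) + ((-16013 + j(-88)) + z)/(-5216) = -30/(104 - 108)**2 + ((-16013 + 63) + 13076)/(-5216) = -30/((-4)**2) + (-15950 + 13076)*(-1/5216) = -30/16 - 2874*(-1/5216) = -30*1/16 + 1437/2608 = -15/8 + 1437/2608 = -3453/2608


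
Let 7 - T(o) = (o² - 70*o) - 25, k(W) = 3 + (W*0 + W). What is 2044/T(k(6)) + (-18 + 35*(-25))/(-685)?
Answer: 274139/56855 ≈ 4.8217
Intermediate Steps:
k(W) = 3 + W (k(W) = 3 + (0 + W) = 3 + W)
T(o) = 32 - o² + 70*o (T(o) = 7 - ((o² - 70*o) - 25) = 7 - (-25 + o² - 70*o) = 7 + (25 - o² + 70*o) = 32 - o² + 70*o)
2044/T(k(6)) + (-18 + 35*(-25))/(-685) = 2044/(32 - (3 + 6)² + 70*(3 + 6)) + (-18 + 35*(-25))/(-685) = 2044/(32 - 1*9² + 70*9) + (-18 - 875)*(-1/685) = 2044/(32 - 1*81 + 630) - 893*(-1/685) = 2044/(32 - 81 + 630) + 893/685 = 2044/581 + 893/685 = 2044*(1/581) + 893/685 = 292/83 + 893/685 = 274139/56855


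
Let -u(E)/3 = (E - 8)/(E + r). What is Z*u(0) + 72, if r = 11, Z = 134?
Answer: 4008/11 ≈ 364.36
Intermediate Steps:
u(E) = -3*(-8 + E)/(11 + E) (u(E) = -3*(E - 8)/(E + 11) = -3*(-8 + E)/(11 + E))
Z*u(0) + 72 = 134*(3*(8 - 1*0)/(11 + 0)) + 72 = 134*(3*(8 + 0)/11) + 72 = 134*(3*(1/11)*8) + 72 = 134*(24/11) + 72 = 3216/11 + 72 = 4008/11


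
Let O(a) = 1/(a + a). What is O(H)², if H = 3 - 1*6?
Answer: 1/36 ≈ 0.027778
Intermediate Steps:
H = -3 (H = 3 - 6 = -3)
O(a) = 1/(2*a)
O(H)² = ((½)/(-3))² = ((½)*(-⅓))² = (-⅙)² = 1/36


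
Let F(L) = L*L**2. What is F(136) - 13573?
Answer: 2501883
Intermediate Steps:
F(L) = L**3
F(136) - 13573 = 136**3 - 13573 = 2515456 - 13573 = 2501883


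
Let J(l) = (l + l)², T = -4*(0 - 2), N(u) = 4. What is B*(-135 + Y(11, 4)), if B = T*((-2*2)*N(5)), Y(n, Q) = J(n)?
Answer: -44672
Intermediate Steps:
T = 8 (T = -4*(-2) = 8)
J(l) = 4*l² (J(l) = (2*l)² = 4*l²)
Y(n, Q) = 4*n²
B = -128 (B = 8*(-2*2*4) = 8*(-4*4) = 8*(-16) = -128)
B*(-135 + Y(11, 4)) = -128*(-135 + 4*11²) = -128*(-135 + 4*121) = -128*(-135 + 484) = -128*349 = -44672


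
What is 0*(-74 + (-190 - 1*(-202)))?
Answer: 0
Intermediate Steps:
0*(-74 + (-190 - 1*(-202))) = 0*(-74 + (-190 + 202)) = 0*(-74 + 12) = 0*(-62) = 0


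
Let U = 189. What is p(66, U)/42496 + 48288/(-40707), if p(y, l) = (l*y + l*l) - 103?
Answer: -7863817/144157056 ≈ -0.054550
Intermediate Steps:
p(y, l) = -103 + l² + l*y (p(y, l) = (l*y + l²) - 103 = (l² + l*y) - 103 = -103 + l² + l*y)
p(66, U)/42496 + 48288/(-40707) = (-103 + 189² + 189*66)/42496 + 48288/(-40707) = (-103 + 35721 + 12474)*(1/42496) + 48288*(-1/40707) = 48092*(1/42496) - 16096/13569 = 12023/10624 - 16096/13569 = -7863817/144157056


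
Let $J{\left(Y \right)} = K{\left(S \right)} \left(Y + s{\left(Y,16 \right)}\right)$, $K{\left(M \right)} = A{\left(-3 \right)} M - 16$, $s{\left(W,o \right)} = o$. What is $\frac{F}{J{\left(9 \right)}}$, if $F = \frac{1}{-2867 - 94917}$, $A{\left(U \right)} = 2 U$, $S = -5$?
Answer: $- \frac{1}{34224400} \approx -2.9219 \cdot 10^{-8}$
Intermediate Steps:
$K{\left(M \right)} = -16 - 6 M$ ($K{\left(M \right)} = 2 \left(-3\right) M - 16 = - 6 M - 16 = -16 - 6 M$)
$F = - \frac{1}{97784}$ ($F = \frac{1}{-97784} = - \frac{1}{97784} \approx -1.0227 \cdot 10^{-5}$)
$J{\left(Y \right)} = 224 + 14 Y$ ($J{\left(Y \right)} = \left(-16 - -30\right) \left(Y + 16\right) = \left(-16 + 30\right) \left(16 + Y\right) = 14 \left(16 + Y\right) = 224 + 14 Y$)
$\frac{F}{J{\left(9 \right)}} = - \frac{1}{97784 \left(224 + 14 \cdot 9\right)} = - \frac{1}{97784 \left(224 + 126\right)} = - \frac{1}{97784 \cdot 350} = \left(- \frac{1}{97784}\right) \frac{1}{350} = - \frac{1}{34224400}$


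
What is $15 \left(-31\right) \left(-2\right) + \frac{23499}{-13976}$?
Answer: $\frac{12974181}{13976} \approx 928.32$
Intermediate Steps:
$15 \left(-31\right) \left(-2\right) + \frac{23499}{-13976} = \left(-465\right) \left(-2\right) + 23499 \left(- \frac{1}{13976}\right) = 930 - \frac{23499}{13976} = \frac{12974181}{13976}$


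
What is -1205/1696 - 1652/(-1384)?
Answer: 141759/293408 ≈ 0.48315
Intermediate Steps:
-1205/1696 - 1652/(-1384) = -1205*1/1696 - 1652*(-1/1384) = -1205/1696 + 413/346 = 141759/293408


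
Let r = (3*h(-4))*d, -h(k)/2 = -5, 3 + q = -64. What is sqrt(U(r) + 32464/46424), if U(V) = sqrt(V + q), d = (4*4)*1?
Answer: sqrt(23548574 + 33674809*sqrt(413))/5803 ≈ 4.5849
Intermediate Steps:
q = -67 (q = -3 - 64 = -67)
h(k) = 10 (h(k) = -2*(-5) = 10)
d = 16 (d = 16*1 = 16)
r = 480 (r = (3*10)*16 = 30*16 = 480)
U(V) = sqrt(-67 + V) (U(V) = sqrt(V - 67) = sqrt(-67 + V))
sqrt(U(r) + 32464/46424) = sqrt(sqrt(-67 + 480) + 32464/46424) = sqrt(sqrt(413) + 32464*(1/46424)) = sqrt(sqrt(413) + 4058/5803) = sqrt(4058/5803 + sqrt(413))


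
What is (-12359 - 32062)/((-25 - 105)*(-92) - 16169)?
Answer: 14807/1403 ≈ 10.554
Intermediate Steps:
(-12359 - 32062)/((-25 - 105)*(-92) - 16169) = -44421/(-130*(-92) - 16169) = -44421/(11960 - 16169) = -44421/(-4209) = -44421*(-1/4209) = 14807/1403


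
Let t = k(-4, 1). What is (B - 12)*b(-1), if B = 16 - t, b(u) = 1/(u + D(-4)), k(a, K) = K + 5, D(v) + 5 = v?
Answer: ⅕ ≈ 0.20000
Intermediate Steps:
D(v) = -5 + v
k(a, K) = 5 + K
t = 6 (t = 5 + 1 = 6)
b(u) = 1/(-9 + u) (b(u) = 1/(u + (-5 - 4)) = 1/(u - 9) = 1/(-9 + u))
B = 10 (B = 16 - 1*6 = 16 - 6 = 10)
(B - 12)*b(-1) = (10 - 12)/(-9 - 1) = -2/(-10) = -2*(-⅒) = ⅕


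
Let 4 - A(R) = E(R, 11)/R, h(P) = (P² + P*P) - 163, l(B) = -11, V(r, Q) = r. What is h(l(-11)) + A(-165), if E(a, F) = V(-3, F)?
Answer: 4564/55 ≈ 82.982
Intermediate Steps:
E(a, F) = -3
h(P) = -163 + 2*P² (h(P) = (P² + P²) - 163 = 2*P² - 163 = -163 + 2*P²)
A(R) = 4 + 3/R (A(R) = 4 - (-3)/R = 4 + 3/R)
h(l(-11)) + A(-165) = (-163 + 2*(-11)²) + (4 + 3/(-165)) = (-163 + 2*121) + (4 + 3*(-1/165)) = (-163 + 242) + (4 - 1/55) = 79 + 219/55 = 4564/55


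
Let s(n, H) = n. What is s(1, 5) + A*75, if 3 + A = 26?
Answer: 1726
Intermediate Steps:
A = 23 (A = -3 + 26 = 23)
s(1, 5) + A*75 = 1 + 23*75 = 1 + 1725 = 1726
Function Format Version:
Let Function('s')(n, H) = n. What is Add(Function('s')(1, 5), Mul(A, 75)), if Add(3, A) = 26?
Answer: 1726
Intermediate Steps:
A = 23 (A = Add(-3, 26) = 23)
Add(Function('s')(1, 5), Mul(A, 75)) = Add(1, Mul(23, 75)) = Add(1, 1725) = 1726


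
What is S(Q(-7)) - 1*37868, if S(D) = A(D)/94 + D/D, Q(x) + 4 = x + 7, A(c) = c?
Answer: -1779751/47 ≈ -37867.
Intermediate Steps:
Q(x) = 3 + x (Q(x) = -4 + (x + 7) = -4 + (7 + x) = 3 + x)
S(D) = 1 + D/94 (S(D) = D/94 + D/D = D*(1/94) + 1 = D/94 + 1 = 1 + D/94)
S(Q(-7)) - 1*37868 = (1 + (3 - 7)/94) - 1*37868 = (1 + (1/94)*(-4)) - 37868 = (1 - 2/47) - 37868 = 45/47 - 37868 = -1779751/47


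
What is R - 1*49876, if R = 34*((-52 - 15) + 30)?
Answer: -51134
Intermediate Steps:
R = -1258 (R = 34*(-67 + 30) = 34*(-37) = -1258)
R - 1*49876 = -1258 - 1*49876 = -1258 - 49876 = -51134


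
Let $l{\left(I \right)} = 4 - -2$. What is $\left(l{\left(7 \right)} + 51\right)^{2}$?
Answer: $3249$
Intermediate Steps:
$l{\left(I \right)} = 6$ ($l{\left(I \right)} = 4 + 2 = 6$)
$\left(l{\left(7 \right)} + 51\right)^{2} = \left(6 + 51\right)^{2} = 57^{2} = 3249$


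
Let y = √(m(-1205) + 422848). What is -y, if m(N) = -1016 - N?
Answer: -√423037 ≈ -650.41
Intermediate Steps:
y = √423037 (y = √((-1016 - 1*(-1205)) + 422848) = √((-1016 + 1205) + 422848) = √(189 + 422848) = √423037 ≈ 650.41)
-y = -√423037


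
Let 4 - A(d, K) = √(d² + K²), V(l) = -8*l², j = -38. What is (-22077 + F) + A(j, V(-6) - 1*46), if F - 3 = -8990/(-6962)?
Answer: -76821175/3481 - 10*√1130 ≈ -22405.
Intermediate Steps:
A(d, K) = 4 - √(K² + d²) (A(d, K) = 4 - √(d² + K²) = 4 - √(K² + d²))
F = 14938/3481 (F = 3 - 8990/(-6962) = 3 - 8990*(-1/6962) = 3 + 4495/3481 = 14938/3481 ≈ 4.2913)
(-22077 + F) + A(j, V(-6) - 1*46) = (-22077 + 14938/3481) + (4 - √((-8*(-6)² - 1*46)² + (-38)²)) = -76835099/3481 + (4 - √((-8*36 - 46)² + 1444)) = -76835099/3481 + (4 - √((-288 - 46)² + 1444)) = -76835099/3481 + (4 - √((-334)² + 1444)) = -76835099/3481 + (4 - √(111556 + 1444)) = -76835099/3481 + (4 - √113000) = -76835099/3481 + (4 - 10*√1130) = -76821175/3481 - 10*√1130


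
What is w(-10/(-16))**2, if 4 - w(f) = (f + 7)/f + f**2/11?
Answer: 840362121/12390400 ≈ 67.824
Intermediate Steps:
w(f) = 4 - f**2/11 - (7 + f)/f (w(f) = 4 - ((f + 7)/f + f**2/11) = 4 - ((7 + f)/f + f**2*(1/11)) = 4 - ((7 + f)/f + f**2/11) = 4 - (f**2/11 + (7 + f)/f) = 4 + (-f**2/11 - (7 + f)/f) = 4 - f**2/11 - (7 + f)/f)
w(-10/(-16))**2 = (3 - 7/((-10/(-16))) - (-10/(-16))**2/11)**2 = (3 - 7/((-10*(-1/16))) - (-10*(-1/16))**2/11)**2 = (3 - 7/5/8 - (5/8)**2/11)**2 = (3 - 7*8/5 - 1/11*25/64)**2 = (3 - 56/5 - 25/704)**2 = (-28989/3520)**2 = 840362121/12390400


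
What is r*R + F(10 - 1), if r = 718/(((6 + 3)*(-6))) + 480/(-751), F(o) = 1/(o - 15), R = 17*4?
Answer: -38436143/40554 ≈ -947.78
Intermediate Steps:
R = 68
F(o) = 1/(-15 + o)
r = -282569/20277 (r = 718/((9*(-6))) + 480*(-1/751) = 718/(-54) - 480/751 = 718*(-1/54) - 480/751 = -359/27 - 480/751 = -282569/20277 ≈ -13.935)
r*R + F(10 - 1) = -282569/20277*68 + 1/(-15 + (10 - 1)) = -19214692/20277 + 1/(-15 + 9) = -19214692/20277 + 1/(-6) = -19214692/20277 - ⅙ = -38436143/40554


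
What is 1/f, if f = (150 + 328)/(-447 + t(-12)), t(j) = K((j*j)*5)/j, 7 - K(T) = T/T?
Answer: -895/956 ≈ -0.93619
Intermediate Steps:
K(T) = 6 (K(T) = 7 - T/T = 7 - 1*1 = 7 - 1 = 6)
t(j) = 6/j
f = -956/895 (f = (150 + 328)/(-447 + 6/(-12)) = 478/(-447 + 6*(-1/12)) = 478/(-447 - ½) = 478/(-895/2) = 478*(-2/895) = -956/895 ≈ -1.0682)
1/f = 1/(-956/895) = -895/956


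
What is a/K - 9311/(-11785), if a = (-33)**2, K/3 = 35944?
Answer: 338952539/423600040 ≈ 0.80017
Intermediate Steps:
K = 107832 (K = 3*35944 = 107832)
a = 1089
a/K - 9311/(-11785) = 1089/107832 - 9311/(-11785) = 1089*(1/107832) - 9311*(-1/11785) = 363/35944 + 9311/11785 = 338952539/423600040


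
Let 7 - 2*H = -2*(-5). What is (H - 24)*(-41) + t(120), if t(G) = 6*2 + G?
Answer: 2355/2 ≈ 1177.5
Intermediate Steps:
H = -3/2 (H = 7/2 - (-1)*(-5) = 7/2 - 1/2*10 = 7/2 - 5 = -3/2 ≈ -1.5000)
t(G) = 12 + G
(H - 24)*(-41) + t(120) = (-3/2 - 24)*(-41) + (12 + 120) = -51/2*(-41) + 132 = 2091/2 + 132 = 2355/2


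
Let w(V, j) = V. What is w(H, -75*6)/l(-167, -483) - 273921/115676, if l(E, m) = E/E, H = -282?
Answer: -32894553/115676 ≈ -284.37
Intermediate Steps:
l(E, m) = 1
w(H, -75*6)/l(-167, -483) - 273921/115676 = -282/1 - 273921/115676 = -282*1 - 273921*1/115676 = -282 - 273921/115676 = -32894553/115676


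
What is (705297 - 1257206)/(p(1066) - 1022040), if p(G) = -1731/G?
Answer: 588334994/1089496371 ≈ 0.54001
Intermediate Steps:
(705297 - 1257206)/(p(1066) - 1022040) = (705297 - 1257206)/(-1731/1066 - 1022040) = -551909/(-1731*1/1066 - 1022040) = -551909/(-1731/1066 - 1022040) = -551909/(-1089496371/1066) = -551909*(-1066/1089496371) = 588334994/1089496371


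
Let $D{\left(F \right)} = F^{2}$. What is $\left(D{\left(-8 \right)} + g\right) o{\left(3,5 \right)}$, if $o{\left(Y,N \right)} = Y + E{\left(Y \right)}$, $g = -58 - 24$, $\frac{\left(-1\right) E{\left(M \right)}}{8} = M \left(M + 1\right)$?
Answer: $1674$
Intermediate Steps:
$E{\left(M \right)} = - 8 M \left(1 + M\right)$ ($E{\left(M \right)} = - 8 M \left(M + 1\right) = - 8 M \left(1 + M\right)$)
$g = -82$
$o{\left(Y,N \right)} = Y - 8 Y \left(1 + Y\right)$
$\left(D{\left(-8 \right)} + g\right) o{\left(3,5 \right)} = \left(\left(-8\right)^{2} - 82\right) 3 \left(-7 - 24\right) = \left(64 - 82\right) 3 \left(-7 - 24\right) = - 18 \cdot 3 \left(-31\right) = \left(-18\right) \left(-93\right) = 1674$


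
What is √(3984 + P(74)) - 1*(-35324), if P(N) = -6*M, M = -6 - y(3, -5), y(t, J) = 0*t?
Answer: 35324 + 2*√1005 ≈ 35387.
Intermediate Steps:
y(t, J) = 0
M = -6 (M = -6 - 1*0 = -6 + 0 = -6)
P(N) = 36 (P(N) = -6*(-6) = 36)
√(3984 + P(74)) - 1*(-35324) = √(3984 + 36) - 1*(-35324) = √4020 + 35324 = 2*√1005 + 35324 = 35324 + 2*√1005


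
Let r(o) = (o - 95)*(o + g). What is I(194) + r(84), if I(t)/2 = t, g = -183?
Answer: 1477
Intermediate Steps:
I(t) = 2*t
r(o) = (-183 + o)*(-95 + o) (r(o) = (o - 95)*(o - 183) = (-95 + o)*(-183 + o) = (-183 + o)*(-95 + o))
I(194) + r(84) = 2*194 + (17385 + 84² - 278*84) = 388 + (17385 + 7056 - 23352) = 388 + 1089 = 1477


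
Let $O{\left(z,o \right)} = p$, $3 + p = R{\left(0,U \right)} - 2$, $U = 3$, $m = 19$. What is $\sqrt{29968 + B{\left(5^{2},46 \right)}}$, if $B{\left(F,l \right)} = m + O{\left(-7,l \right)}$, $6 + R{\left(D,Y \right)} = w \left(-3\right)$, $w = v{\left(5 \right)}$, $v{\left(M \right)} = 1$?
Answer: $\sqrt{29973} \approx 173.13$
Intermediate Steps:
$w = 1$
$R{\left(D,Y \right)} = -9$ ($R{\left(D,Y \right)} = -6 + 1 \left(-3\right) = -6 - 3 = -9$)
$p = -14$ ($p = -3 - 11 = -14$)
$O{\left(z,o \right)} = -14$
$B{\left(F,l \right)} = 5$ ($B{\left(F,l \right)} = 19 - 14 = 5$)
$\sqrt{29968 + B{\left(5^{2},46 \right)}} = \sqrt{29968 + 5} = \sqrt{29973}$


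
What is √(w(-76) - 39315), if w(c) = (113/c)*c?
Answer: I*√39202 ≈ 197.99*I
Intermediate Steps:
w(c) = 113
√(w(-76) - 39315) = √(113 - 39315) = √(-39202) = I*√39202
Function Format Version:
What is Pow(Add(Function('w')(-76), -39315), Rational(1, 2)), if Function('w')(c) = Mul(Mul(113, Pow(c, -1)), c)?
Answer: Mul(I, Pow(39202, Rational(1, 2))) ≈ Mul(197.99, I)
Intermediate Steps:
Function('w')(c) = 113
Pow(Add(Function('w')(-76), -39315), Rational(1, 2)) = Pow(Add(113, -39315), Rational(1, 2)) = Pow(-39202, Rational(1, 2)) = Mul(I, Pow(39202, Rational(1, 2)))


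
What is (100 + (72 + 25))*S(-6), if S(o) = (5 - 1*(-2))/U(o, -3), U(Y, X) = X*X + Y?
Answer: 1379/3 ≈ 459.67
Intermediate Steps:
U(Y, X) = Y + X² (U(Y, X) = X² + Y = Y + X²)
S(o) = 7/(9 + o) (S(o) = (5 - 1*(-2))/(o + (-3)²) = (5 + 2)/(o + 9) = 7/(9 + o))
(100 + (72 + 25))*S(-6) = (100 + (72 + 25))*(7/(9 - 6)) = (100 + 97)*(7/3) = 197*(7*(⅓)) = 197*(7/3) = 1379/3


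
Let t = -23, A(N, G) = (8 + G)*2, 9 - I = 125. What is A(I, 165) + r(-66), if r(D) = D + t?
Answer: 257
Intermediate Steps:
I = -116 (I = 9 - 1*125 = 9 - 125 = -116)
A(N, G) = 16 + 2*G
r(D) = -23 + D (r(D) = D - 23 = -23 + D)
A(I, 165) + r(-66) = (16 + 2*165) + (-23 - 66) = (16 + 330) - 89 = 346 - 89 = 257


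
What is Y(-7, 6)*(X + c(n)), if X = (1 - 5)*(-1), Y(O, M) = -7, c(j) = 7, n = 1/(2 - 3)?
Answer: -77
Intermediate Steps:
n = -1 (n = 1/(-1) = -1)
X = 4 (X = -4*(-1) = 4)
Y(-7, 6)*(X + c(n)) = -7*(4 + 7) = -7*11 = -77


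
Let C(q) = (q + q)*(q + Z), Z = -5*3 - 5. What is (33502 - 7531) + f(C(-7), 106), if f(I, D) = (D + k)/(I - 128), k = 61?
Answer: 6492917/250 ≈ 25972.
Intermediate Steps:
Z = -20 (Z = -15 - 5 = -20)
C(q) = 2*q*(-20 + q) (C(q) = (q + q)*(q - 20) = (2*q)*(-20 + q) = 2*q*(-20 + q))
f(I, D) = (61 + D)/(-128 + I) (f(I, D) = (D + 61)/(I - 128) = (61 + D)/(-128 + I))
(33502 - 7531) + f(C(-7), 106) = (33502 - 7531) + (61 + 106)/(-128 + 2*(-7)*(-20 - 7)) = 25971 + 167/(-128 + 2*(-7)*(-27)) = 25971 + 167/(-128 + 378) = 25971 + 167/250 = 6492917/250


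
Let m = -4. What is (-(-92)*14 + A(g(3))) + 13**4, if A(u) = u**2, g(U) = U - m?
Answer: 29898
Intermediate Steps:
g(U) = 4 + U (g(U) = U - 1*(-4) = U + 4 = 4 + U)
(-(-92)*14 + A(g(3))) + 13**4 = (-(-92)*14 + (4 + 3)**2) + 13**4 = (-23*(-56) + 7**2) + 28561 = (1288 + 49) + 28561 = 1337 + 28561 = 29898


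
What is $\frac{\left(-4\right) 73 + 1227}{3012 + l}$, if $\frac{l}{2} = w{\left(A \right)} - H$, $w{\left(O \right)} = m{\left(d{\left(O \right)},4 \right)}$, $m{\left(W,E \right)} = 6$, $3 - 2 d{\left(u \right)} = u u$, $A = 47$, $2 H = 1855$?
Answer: $\frac{935}{1169} \approx 0.79983$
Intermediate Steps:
$H = \frac{1855}{2}$ ($H = \frac{1}{2} \cdot 1855 = \frac{1855}{2} \approx 927.5$)
$d{\left(u \right)} = \frac{3}{2} - \frac{u^{2}}{2}$ ($d{\left(u \right)} = \frac{3}{2} - \frac{u u}{2} = \frac{3}{2} - \frac{u^{2}}{2}$)
$w{\left(O \right)} = 6$
$l = -1843$ ($l = 2 \left(6 - \frac{1855}{2}\right) = 2 \left(- \frac{1843}{2}\right) = -1843$)
$\frac{\left(-4\right) 73 + 1227}{3012 + l} = \frac{\left(-4\right) 73 + 1227}{3012 - 1843} = \frac{-292 + 1227}{1169} = 935 \cdot \frac{1}{1169} = \frac{935}{1169}$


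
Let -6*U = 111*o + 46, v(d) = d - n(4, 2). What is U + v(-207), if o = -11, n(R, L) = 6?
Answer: -103/6 ≈ -17.167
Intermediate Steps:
v(d) = -6 + d (v(d) = d - 1*6 = d - 6 = -6 + d)
U = 1175/6 (U = -(111*(-11) + 46)/6 = -(-1221 + 46)/6 = -⅙*(-1175) = 1175/6 ≈ 195.83)
U + v(-207) = 1175/6 + (-6 - 207) = 1175/6 - 213 = -103/6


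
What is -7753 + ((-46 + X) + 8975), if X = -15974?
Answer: -14798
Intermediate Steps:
-7753 + ((-46 + X) + 8975) = -7753 + ((-46 - 15974) + 8975) = -7753 + (-16020 + 8975) = -7753 - 7045 = -14798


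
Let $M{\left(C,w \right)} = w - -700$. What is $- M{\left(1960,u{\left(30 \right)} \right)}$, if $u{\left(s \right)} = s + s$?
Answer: $-760$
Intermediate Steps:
$u{\left(s \right)} = 2 s$
$M{\left(C,w \right)} = 700 + w$ ($M{\left(C,w \right)} = w + 700 = 700 + w$)
$- M{\left(1960,u{\left(30 \right)} \right)} = - (700 + 2 \cdot 30) = - (700 + 60) = \left(-1\right) 760 = -760$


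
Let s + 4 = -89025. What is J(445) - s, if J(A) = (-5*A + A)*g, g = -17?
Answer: 119289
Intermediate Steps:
s = -89029 (s = -4 - 89025 = -89029)
J(A) = 68*A (J(A) = (-5*A + A)*(-17) = -4*A*(-17) = 68*A)
J(445) - s = 68*445 - 1*(-89029) = 30260 + 89029 = 119289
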